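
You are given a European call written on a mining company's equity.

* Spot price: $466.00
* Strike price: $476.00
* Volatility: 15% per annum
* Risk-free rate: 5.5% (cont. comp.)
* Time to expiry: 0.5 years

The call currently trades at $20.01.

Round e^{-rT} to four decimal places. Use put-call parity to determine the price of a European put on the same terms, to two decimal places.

exp(−rT) = exp(−0.055·0.5) = 0.9729
Put-call parity: C − P = S − K·e^(−rT) = 466 − 476·0.9729 = 466 − 463.1004 = 2.8996
P = C − (C − P) = 20.01 − (2.8996) = 17.1104

$17.11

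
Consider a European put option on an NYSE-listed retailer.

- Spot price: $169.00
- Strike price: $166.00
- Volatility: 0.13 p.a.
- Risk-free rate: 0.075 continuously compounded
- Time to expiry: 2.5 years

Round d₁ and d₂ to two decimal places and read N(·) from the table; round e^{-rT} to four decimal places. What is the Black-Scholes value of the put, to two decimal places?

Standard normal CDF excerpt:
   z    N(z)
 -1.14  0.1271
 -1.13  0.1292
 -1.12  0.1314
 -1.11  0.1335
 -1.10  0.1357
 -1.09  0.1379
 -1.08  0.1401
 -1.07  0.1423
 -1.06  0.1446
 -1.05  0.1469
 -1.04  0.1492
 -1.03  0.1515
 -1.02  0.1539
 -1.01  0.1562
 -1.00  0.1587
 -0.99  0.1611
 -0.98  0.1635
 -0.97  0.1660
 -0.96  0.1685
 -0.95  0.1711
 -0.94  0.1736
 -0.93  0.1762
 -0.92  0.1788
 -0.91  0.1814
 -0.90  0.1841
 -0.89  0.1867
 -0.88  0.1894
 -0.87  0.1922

σ√T = 0.13·√2.5 = 0.2055
d₁ = [ln(169/166) + (0.075 + 0.13²/2)·2.5] / 0.2055 = [0.0179 + 0.2086] / 0.2055 = 1.1021 ≈ 1.10
d₂ = d₁ − σ√T = 1.1021 − 0.2055 = 0.8966 ≈ 0.90
exp(−rT) = exp(−0.075·2.5) = 0.8290
P = 166·0.8290·N(-0.90) − 169·N(-1.10) = 166·0.8290·0.1841 − 169·0.1357 = 25.3347 − 22.9333 = 2.4014

$2.40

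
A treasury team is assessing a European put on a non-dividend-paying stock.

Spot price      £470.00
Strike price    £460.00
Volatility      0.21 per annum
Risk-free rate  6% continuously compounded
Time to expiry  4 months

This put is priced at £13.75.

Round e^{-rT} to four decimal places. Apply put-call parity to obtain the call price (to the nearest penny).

£32.86

e^(−rT) = e^(−0.06·0.3333) = 0.9802
Put-call parity: C − P = S − K·e^(−rT) = 470 − 460·0.9802 = 470 − 450.8920 = 19.1080
C = P + (C − P) = 13.75 + (19.1080) = 32.8580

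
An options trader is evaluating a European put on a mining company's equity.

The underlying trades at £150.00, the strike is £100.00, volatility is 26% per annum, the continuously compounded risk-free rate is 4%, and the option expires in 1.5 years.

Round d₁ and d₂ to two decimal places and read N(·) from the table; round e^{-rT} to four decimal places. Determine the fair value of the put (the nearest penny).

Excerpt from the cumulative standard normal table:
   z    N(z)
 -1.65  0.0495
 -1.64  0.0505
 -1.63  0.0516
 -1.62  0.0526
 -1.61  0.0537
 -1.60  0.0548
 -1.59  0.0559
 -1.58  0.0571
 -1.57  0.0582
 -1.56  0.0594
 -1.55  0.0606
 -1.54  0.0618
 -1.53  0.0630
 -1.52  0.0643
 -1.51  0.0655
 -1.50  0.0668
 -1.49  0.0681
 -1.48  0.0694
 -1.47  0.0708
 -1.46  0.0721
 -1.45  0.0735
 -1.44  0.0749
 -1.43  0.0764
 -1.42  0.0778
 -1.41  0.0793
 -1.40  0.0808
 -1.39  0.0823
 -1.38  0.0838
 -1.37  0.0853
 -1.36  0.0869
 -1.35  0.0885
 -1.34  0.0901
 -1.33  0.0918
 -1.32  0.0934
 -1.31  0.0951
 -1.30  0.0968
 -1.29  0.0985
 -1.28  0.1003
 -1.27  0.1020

σ√T = 0.26 × 1.2247 = 0.3184
ln(S/K) + (r + σ²/2)T = ln(150/100) + (0.04 + 0.26²/2)·1.5 = 0.4055 + 0.1107 = 0.5162
d₁ = 0.5162 / 0.3184 = 1.6210 ⇒ 1.62
d₂ = d₁ − σ√T = 1.6210 − 0.3184 = 1.3025 ⇒ 1.30
e^(−rT) = e^(−0.04·1.5) = 0.9418
N(−d₂) = N(-1.30) = 0.0968;  N(−d₁) = N(-1.62) = 0.0526
P = 100·0.9418·0.0968 − 150·0.0526 = 9.1166 − 7.8900 = 1.2266

£1.23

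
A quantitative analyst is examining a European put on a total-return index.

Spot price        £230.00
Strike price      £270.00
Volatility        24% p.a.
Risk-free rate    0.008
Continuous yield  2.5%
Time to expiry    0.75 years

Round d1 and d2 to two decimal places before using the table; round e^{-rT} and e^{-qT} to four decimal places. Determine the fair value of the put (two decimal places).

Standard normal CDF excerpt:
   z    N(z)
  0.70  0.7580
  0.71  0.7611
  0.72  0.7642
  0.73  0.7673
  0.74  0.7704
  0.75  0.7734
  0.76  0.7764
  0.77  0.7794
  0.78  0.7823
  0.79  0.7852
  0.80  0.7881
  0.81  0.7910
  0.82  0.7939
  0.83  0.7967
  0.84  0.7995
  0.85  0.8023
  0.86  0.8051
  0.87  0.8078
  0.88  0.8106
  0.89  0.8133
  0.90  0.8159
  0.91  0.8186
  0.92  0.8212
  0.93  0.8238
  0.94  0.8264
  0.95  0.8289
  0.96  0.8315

£48.59

σ√T = 0.24 × 0.8660 = 0.2078
ln(S/K) + (r − q + σ²/2)T = ln(230/270) + (0.008 − 0.025 + 0.24²/2)·0.75 = -0.1603 + 0.0088 = -0.1515
d₁ = -0.1515 / 0.2078 = -0.7289 → -0.73
d₂ = d₁ − σ√T = -0.7289 − 0.2078 = -0.9367 → -0.94
e^(−qT) = e^(−0.025·0.75) = 0.9814;  e^(−rT) = e^(−0.008·0.75) = 0.9940
N(−d₂) = N(0.94) = 0.8264;  N(−d₁) = N(0.73) = 0.7673
P = 270·0.9940·0.8264 − 230·0.9814·0.7673 = 221.7892 − 173.1965 = 48.5927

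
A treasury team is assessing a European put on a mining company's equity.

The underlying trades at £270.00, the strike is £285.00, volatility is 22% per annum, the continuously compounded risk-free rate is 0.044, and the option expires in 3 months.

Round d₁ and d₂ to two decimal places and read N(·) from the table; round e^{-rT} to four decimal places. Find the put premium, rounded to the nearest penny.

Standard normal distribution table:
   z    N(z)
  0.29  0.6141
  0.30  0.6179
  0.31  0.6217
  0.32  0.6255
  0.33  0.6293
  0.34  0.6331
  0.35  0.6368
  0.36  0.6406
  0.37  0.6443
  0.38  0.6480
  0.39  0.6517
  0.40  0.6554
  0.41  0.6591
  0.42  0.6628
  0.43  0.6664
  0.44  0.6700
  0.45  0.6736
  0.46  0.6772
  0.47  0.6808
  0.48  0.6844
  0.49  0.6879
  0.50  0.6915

T = 0.25;  σ√T = 0.1100
d₁ = [ln(270/285) + (0.044 + 0.22²/2)·0.25] / 0.1100 = [-0.0541 + 0.0170] / 0.1100 = -0.3365 which rounds to -0.34
d₂ = d₁ − σ√T = -0.3365 − 0.1100 = -0.4465 which rounds to -0.45
e^(−rT) = e^(−0.044·0.25) = 0.9891
P = 285·0.9891·N(0.45) − 270·N(0.34) = 285·0.9891·0.6736 − 270·0.6331 = 189.8835 − 170.9370 = 18.9465

£18.95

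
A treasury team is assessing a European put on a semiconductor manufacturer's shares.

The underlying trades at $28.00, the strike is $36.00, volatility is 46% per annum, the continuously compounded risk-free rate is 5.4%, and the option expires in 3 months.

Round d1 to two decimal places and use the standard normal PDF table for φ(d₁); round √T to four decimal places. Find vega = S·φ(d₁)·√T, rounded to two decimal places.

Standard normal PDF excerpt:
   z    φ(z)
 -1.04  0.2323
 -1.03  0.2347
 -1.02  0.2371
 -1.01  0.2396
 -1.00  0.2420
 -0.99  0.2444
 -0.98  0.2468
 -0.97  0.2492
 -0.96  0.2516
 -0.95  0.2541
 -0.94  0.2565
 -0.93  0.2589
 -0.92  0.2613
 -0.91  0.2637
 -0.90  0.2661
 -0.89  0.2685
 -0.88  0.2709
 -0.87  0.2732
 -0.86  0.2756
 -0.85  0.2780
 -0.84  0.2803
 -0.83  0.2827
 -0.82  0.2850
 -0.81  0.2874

σ√T = 0.46·√0.25 = 0.2300
d₁ = [ln(28/36) + (0.054 + 0.46²/2)·0.25] / 0.2300 = [-0.2513 + 0.0399] / 0.2300 = -0.9190 which rounds to -0.92
√T = √0.25 = 0.5000
φ(d₁) = φ(-0.92) = 0.2613
vega = S·φ(d₁)·√T = 28·0.2613·0.5000 = 3.6582
(The call has the same vega.)

3.66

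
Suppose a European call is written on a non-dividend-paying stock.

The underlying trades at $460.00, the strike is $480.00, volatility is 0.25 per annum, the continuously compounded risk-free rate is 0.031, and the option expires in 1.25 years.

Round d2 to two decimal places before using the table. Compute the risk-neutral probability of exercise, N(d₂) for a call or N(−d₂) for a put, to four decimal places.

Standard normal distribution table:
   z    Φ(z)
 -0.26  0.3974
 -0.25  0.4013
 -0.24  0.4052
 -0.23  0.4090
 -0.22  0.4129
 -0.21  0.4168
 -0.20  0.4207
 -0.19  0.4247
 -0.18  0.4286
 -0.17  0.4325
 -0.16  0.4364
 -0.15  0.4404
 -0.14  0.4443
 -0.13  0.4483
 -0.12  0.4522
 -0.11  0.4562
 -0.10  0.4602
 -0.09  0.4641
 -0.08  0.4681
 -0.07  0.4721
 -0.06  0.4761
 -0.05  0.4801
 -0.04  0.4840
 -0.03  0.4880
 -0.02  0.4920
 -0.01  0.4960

0.4404

σ√T = 0.25 × 1.1180 = 0.2795
ln(S/K) + (r + σ²/2)T = ln(460/480) + (0.031 + 0.25²/2)·1.25 = -0.0426 + 0.0778 = 0.0353
d₁ = 0.0353 / 0.2795 = 0.1261 ≈ 0.13
d₂ = d₁ − σ√T = 0.1261 − 0.2795 = -0.1534 ≈ -0.15
Pr(exercise) under Q = N(d₂) = 0.4404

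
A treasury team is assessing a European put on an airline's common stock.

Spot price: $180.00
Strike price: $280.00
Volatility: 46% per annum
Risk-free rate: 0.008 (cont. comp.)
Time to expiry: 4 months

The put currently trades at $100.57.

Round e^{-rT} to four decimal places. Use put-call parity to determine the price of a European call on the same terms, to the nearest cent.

$1.33

exp(−rT) = exp(−0.008·0.3333) = 0.9973
Put-call parity: C − P = S − K·e^(−rT) = 180 − 280·0.9973 = 180 − 279.2440 = -99.2440
C = P + (C − P) = 100.57 + (-99.2440) = 1.3260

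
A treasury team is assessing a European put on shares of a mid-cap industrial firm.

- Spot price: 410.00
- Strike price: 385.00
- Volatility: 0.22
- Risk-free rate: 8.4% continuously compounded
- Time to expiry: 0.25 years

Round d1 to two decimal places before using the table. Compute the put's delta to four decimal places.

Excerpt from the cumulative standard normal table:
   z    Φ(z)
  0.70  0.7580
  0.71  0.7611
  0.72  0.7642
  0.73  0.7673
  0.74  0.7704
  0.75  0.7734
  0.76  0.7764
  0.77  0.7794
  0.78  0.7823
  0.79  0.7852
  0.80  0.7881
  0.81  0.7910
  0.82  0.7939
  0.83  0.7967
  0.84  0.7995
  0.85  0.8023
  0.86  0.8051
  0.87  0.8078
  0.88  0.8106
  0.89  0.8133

σ√T = 0.22 × 0.5000 = 0.1100
d₁ = [ln(410/385) + (0.084 + ½·0.22²)·0.25] / (σ√T) = (0.0629 + 0.0271) / 0.1100 = 0.8179 ⇒ 0.82
N(d₁) = N(0.82) = 0.7939
Δ_put = N(d₁) − 1 = 0.7939 − 1 = -0.2061

-0.2061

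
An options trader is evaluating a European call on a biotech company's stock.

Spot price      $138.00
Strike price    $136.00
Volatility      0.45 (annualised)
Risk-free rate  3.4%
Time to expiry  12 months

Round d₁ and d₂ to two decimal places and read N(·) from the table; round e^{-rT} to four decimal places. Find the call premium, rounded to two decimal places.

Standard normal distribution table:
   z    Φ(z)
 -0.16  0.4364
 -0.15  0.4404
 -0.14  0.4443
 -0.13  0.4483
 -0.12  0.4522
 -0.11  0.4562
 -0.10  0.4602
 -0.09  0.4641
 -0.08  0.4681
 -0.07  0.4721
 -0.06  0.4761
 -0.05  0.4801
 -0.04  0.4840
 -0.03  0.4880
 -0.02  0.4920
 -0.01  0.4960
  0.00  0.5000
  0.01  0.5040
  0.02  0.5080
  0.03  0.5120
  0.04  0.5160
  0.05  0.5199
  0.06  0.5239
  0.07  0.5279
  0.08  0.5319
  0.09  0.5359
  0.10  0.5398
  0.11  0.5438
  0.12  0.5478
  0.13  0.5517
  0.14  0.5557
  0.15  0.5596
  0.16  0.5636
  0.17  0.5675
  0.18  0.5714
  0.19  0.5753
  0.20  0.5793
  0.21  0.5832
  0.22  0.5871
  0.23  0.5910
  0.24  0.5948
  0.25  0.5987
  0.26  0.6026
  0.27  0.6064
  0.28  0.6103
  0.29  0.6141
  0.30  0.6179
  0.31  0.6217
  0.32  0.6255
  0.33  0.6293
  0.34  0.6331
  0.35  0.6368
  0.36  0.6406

$27.40

σ√T = 0.45·√1 = 0.4500
d₁ = [ln(138/136) + (0.034 + 0.45²/2)·1] / 0.4500 = [0.0146 + 0.1353] / 0.4500 = 0.3330 ⇒ 0.33
d₂ = d₁ − σ√T = 0.3330 − 0.4500 = -0.1170 ⇒ -0.12
e^(−rT) = e^(−0.034·1) = 0.9666
N(d₁) = N(0.33) = 0.6293;  N(d₂) = N(-0.12) = 0.4522
C = 138·0.6293 − 136·0.9666·0.4522 = 86.8434 − 59.4451 = 27.3983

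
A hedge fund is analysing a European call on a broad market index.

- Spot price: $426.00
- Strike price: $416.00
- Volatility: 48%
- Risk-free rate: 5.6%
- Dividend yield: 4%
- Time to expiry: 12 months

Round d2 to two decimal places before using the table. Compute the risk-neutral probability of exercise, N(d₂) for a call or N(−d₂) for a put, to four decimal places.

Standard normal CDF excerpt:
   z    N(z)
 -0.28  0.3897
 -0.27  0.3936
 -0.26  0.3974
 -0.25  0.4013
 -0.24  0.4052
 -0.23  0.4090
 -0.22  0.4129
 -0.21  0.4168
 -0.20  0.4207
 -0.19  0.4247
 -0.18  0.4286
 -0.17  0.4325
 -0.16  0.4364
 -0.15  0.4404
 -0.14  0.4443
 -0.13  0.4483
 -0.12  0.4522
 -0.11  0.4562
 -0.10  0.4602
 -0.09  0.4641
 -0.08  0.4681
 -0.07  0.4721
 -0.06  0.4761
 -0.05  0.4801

T = 1;  σ√T = 0.4800
ln(S/K) + (r − q + σ²/2)T = ln(426/416) + (0.056 − 0.04 + 0.48²/2)·1 = 0.0238 + 0.1312 = 0.1550
d₁ = 0.1550 / 0.4800 = 0.3228 → 0.32
d₂ = d₁ − σ√T = 0.3228 − 0.4800 = -0.1572 → -0.16
Risk-neutral Pr[S_T > K] = N(d₂) = N(-0.16) = 0.4364

0.4364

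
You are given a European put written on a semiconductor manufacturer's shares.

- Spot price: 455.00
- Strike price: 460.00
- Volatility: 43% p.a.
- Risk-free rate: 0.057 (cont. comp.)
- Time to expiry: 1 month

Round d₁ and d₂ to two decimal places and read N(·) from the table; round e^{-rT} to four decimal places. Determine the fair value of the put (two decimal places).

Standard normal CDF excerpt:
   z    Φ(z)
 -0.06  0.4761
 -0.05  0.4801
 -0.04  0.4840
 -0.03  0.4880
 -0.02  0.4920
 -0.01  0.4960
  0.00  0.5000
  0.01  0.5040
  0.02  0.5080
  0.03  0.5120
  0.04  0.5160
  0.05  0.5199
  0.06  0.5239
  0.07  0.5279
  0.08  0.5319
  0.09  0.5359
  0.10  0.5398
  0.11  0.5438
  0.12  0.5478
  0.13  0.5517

T = 0.08333;  σ√T = 0.1241
d₁ = [ln(455/460) + (0.057 + ½·0.43²)·0.08333] / (σ√T) = (-0.0109 + 0.0125) / 0.1241 = 0.0123 → 0.01
d₂ = 0.0123 − 0.1241 = -0.1118 → -0.11
e^(−rT) = e^(−0.057·0.08333) = 0.9953
P = 460·0.9953·N(0.11) − 455·N(-0.01) = 460·0.9953·0.5438 − 455·0.4960 = 248.9723 − 225.6800 = 23.2923

23.29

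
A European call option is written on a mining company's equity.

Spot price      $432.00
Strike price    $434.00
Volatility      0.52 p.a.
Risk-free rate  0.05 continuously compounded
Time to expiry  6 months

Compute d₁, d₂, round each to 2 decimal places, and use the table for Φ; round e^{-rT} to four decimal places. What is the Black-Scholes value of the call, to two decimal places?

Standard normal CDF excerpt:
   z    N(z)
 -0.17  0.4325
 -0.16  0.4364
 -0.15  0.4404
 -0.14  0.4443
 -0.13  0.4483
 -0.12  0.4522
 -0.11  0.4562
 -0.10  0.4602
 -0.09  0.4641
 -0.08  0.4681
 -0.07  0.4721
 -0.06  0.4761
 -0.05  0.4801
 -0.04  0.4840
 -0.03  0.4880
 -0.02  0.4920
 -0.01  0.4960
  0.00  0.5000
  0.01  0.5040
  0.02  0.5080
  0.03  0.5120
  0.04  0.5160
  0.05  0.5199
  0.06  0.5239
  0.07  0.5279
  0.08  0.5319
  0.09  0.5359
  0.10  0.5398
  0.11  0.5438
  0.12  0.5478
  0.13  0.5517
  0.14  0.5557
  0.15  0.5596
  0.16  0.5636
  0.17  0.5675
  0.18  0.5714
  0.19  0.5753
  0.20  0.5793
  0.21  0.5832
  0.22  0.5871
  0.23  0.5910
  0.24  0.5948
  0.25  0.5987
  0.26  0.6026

σ√T = 0.52 × 0.7071 = 0.3677
d₁ = [ln(432/434) + (0.05 + 0.52²/2)·0.5] / 0.3677 = [-0.0046 + 0.0926] / 0.3677 = 0.2393 which rounds to 0.24
d₂ = d₁ − σ√T = 0.2393 − 0.3677 = -0.1284 which rounds to -0.13
exp(−rT) = exp(−0.05·0.5) = 0.9753
N(d₁) = N(0.24) = 0.5948;  N(d₂) = N(-0.13) = 0.4483
C = 432·0.5948 − 434·0.9753·0.4483 = 256.9536 − 189.7565 = 67.1971

$67.20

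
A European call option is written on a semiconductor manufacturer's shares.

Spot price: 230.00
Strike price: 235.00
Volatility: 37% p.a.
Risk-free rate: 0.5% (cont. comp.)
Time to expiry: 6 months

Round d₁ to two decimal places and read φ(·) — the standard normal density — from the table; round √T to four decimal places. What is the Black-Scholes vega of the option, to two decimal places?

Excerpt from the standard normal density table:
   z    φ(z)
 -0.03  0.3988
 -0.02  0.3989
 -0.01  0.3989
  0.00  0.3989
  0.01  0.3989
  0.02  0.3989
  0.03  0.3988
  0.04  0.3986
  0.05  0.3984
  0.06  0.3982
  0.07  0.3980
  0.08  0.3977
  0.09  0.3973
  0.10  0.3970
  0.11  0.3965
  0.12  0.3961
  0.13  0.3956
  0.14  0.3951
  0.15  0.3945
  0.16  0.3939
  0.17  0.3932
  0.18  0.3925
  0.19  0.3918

64.76

T = 0.5;  σ√T = 0.2616
d₁ = [ln(230/235) + (0.005 + ½·0.37²)·0.5] / (σ√T) = (-0.0215 + 0.0367) / 0.2616 = 0.0582 ⇒ 0.06
√T = √0.5 = 0.7071
φ(d₁) = φ(0.06) = 0.3982
vega = S·φ(d₁)·√T = 230·0.3982·0.7071 = 64.7605
(Vega is the same for a European call and put with the same parameters.)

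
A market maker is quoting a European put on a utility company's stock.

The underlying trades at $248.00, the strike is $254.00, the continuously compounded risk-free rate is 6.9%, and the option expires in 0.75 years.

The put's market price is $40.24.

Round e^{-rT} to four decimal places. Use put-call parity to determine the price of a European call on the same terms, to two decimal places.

$47.04

exp(−rT) = exp(−0.069·0.75) = 0.9496
Put-call parity: C − P = S − K·e^(−rT) = 248 − 254·0.9496 = 248 − 241.1984 = 6.8016
C = P + (C − P) = 40.24 + (6.8016) = 47.0416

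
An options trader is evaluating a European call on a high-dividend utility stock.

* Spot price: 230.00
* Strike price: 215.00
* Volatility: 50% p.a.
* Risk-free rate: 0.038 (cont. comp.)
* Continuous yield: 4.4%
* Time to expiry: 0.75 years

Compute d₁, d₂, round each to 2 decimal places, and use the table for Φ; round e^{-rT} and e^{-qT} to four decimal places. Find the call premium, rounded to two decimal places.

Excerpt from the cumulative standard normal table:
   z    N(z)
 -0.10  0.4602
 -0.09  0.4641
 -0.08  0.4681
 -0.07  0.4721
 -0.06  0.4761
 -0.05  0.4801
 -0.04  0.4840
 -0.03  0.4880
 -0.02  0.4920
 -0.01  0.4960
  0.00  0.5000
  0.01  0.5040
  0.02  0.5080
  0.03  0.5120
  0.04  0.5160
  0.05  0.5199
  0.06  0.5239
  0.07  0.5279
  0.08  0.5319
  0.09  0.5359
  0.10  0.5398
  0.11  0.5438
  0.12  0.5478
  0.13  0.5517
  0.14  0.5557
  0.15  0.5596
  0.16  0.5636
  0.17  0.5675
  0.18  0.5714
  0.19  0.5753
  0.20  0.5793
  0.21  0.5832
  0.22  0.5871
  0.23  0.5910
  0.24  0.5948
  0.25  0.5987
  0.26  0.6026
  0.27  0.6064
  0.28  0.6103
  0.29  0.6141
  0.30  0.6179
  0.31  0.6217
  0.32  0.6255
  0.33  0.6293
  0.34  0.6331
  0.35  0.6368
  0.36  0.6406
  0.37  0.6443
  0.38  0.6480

43.90

σ√T = 0.5 × 0.8660 = 0.4330
d₁ = [ln(230/215) + (0.038 − 0.044 + 0.5²/2)·0.75] / 0.4330 = [0.0674 + 0.0892] / 0.4330 = 0.3619 which rounds to 0.36
d₂ = d₁ − σ√T = 0.3619 − 0.4330 = -0.0711 which rounds to -0.07
e^(−qT) = e^(−0.044·0.75) = 0.9675;  e^(−rT) = e^(−0.038·0.75) = 0.9719
N(d₁) = N(0.36) = 0.6406;  N(d₂) = N(-0.07) = 0.4721
C = 230·0.9675·0.6406 − 215·0.9719·0.4721 = 142.5495 − 98.6493 = 43.9002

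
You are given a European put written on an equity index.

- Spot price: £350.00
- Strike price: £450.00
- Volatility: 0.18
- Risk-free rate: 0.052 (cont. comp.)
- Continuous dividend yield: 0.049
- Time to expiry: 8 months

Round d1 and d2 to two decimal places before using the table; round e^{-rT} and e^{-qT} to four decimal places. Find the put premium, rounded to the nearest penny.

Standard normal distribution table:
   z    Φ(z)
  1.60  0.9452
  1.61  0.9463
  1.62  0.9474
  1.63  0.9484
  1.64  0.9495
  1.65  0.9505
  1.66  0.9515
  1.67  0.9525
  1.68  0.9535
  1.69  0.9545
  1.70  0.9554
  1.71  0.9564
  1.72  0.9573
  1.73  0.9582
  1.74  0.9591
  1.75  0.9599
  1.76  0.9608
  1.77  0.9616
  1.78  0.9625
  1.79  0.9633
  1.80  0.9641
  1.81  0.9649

£97.02

T = 0.6667;  σ√T = 0.1470
d₁ = [ln(350/450) + (0.052 − 0.049 + ½·0.18²)·0.6667] / (σ√T) = (-0.2513 + 0.0128) / 0.1470 = -1.6229 ⇒ -1.62
d₂ = -1.6229 − 0.1470 = -1.7699 ⇒ -1.77
exp(−qT) = exp(−0.049·0.6667) = 0.9679;  exp(−rT) = exp(−0.052·0.6667) = 0.9659
N(−d₂) = N(1.77) = 0.9616;  N(−d₁) = N(1.62) = 0.9474
P = 450·0.9659·0.9616 − 350·0.9679·0.9474 = 417.9642 − 320.9460 = 97.0183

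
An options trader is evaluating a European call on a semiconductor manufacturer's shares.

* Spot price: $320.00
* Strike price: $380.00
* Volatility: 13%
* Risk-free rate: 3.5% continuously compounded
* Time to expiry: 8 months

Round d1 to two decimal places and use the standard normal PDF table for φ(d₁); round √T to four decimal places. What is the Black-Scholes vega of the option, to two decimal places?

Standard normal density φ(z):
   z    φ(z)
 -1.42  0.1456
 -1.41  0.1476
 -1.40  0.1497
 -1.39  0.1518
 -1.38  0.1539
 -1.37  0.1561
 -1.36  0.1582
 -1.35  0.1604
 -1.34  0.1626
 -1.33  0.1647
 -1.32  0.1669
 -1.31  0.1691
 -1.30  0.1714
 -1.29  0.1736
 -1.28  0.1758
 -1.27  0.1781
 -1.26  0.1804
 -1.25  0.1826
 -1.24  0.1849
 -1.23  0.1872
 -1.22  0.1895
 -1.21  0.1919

σ√T = 0.13 × 0.8165 = 0.1061
ln(S/K) + (r + σ²/2)T = ln(320/380) + (0.035 + 0.13²/2)·0.6667 = -0.1719 + 0.0290 = -0.1429
d₁ = -0.1429 / 0.1061 = -1.3461 → -1.35
√T = √0.6667 = 0.8165
φ(d₁) = φ(-1.35) = 0.1604
vega = S·φ(d₁)·√T = 320·0.1604·0.8165 = 41.9093

41.91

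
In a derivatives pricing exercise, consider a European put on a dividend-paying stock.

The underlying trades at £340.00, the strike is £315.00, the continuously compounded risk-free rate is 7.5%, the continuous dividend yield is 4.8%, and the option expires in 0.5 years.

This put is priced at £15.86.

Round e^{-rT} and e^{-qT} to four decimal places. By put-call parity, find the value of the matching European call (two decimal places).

£44.39

exp(−qT) = exp(−0.048·0.5) = 0.9763;  exp(−rT) = exp(−0.075·0.5) = 0.9632
Put-call parity: C − P = S·e^(−qT) − K·e^(−rT) = 340·0.9763 − 315·0.9632 = 331.9420 − 303.4080 = 28.5340
C = P + (C − P) = 15.86 + (28.5340) = 44.3940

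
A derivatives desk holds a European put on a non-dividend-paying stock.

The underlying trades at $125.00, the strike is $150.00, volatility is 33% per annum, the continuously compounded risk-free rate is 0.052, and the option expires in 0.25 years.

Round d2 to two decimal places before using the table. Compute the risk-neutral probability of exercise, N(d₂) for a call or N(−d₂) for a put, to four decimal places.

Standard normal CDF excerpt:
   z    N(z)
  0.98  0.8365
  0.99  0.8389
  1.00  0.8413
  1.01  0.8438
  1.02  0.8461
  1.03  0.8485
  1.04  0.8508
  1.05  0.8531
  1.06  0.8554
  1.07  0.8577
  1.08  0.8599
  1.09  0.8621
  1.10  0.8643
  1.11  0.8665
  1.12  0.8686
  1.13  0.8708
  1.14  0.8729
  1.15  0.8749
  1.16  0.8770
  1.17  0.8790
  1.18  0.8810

σ√T = 0.33 × 0.5000 = 0.1650
d₁ = [ln(125/150) + (0.052 + 0.33²/2)·0.25] / 0.1650 = [-0.1823 + 0.0266] / 0.1650 = -0.9437 ⇒ -0.94
d₂ = d₁ − σ√T = -0.9437 − 0.1650 = -1.1087 ⇒ -1.11
Risk-neutral Pr[S_T < K] = N(−d₂) = N(1.11) = 0.8665

0.8665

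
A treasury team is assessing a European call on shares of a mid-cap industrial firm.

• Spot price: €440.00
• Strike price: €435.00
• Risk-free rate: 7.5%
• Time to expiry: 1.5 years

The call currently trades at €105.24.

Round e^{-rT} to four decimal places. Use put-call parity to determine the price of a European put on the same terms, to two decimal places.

e^(−rT) = e^(−0.075·1.5) = 0.8936
Put-call parity: C − P = S − K·e^(−rT) = 440 − 435·0.8936 = 440 − 388.7160 = 51.2840
P = C − (C − P) = 105.24 − (51.2840) = 53.9560

€53.96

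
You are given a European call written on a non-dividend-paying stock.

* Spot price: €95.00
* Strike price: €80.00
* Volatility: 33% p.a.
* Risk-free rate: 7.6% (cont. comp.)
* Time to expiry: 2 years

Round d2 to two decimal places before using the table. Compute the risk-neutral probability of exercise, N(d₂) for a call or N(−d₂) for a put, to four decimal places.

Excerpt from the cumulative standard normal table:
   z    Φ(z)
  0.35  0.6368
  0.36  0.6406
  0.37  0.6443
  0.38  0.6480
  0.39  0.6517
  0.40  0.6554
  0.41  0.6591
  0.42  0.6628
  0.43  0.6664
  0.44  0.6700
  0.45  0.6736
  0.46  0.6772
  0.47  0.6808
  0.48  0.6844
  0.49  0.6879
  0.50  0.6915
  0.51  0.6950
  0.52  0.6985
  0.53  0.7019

0.6772

σ√T = 0.33 × 1.4142 = 0.4667
d₁ = [ln(95/80) + (0.076 + ½·0.33²)·2] / (σ√T) = (0.1719 + 0.2609) / 0.4667 = 0.9273 → 0.93
d₂ = 0.9273 − 0.4667 = 0.4606 → 0.46
Risk-neutral Pr[S_T > K] = N(d₂) = N(0.46) = 0.6772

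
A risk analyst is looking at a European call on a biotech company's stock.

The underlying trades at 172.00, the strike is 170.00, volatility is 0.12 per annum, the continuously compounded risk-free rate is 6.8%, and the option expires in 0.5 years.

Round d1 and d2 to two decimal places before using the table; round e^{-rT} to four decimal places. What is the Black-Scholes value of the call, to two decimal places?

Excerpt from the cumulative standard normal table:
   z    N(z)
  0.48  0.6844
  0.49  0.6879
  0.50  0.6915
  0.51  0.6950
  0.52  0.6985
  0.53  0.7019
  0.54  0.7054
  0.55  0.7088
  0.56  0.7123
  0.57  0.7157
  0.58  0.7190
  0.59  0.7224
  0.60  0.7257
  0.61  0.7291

10.04

σ√T = 0.12·√0.5 = 0.0849
d₁ = [ln(172/170) + (0.068 + 0.12²/2)·0.5] / 0.0849 = [0.0117 + 0.0376] / 0.0849 = 0.5810 which rounds to 0.58
d₂ = d₁ − σ√T = 0.5810 − 0.0849 = 0.4961 which rounds to 0.50
e^(−rT) = e^(−0.068·0.5) = 0.9666
C = 172·N(0.58) − 170·0.9666·N(0.50) = 172·0.7190 − 170·0.9666·0.6915 = 123.6680 − 113.6287 = 10.0393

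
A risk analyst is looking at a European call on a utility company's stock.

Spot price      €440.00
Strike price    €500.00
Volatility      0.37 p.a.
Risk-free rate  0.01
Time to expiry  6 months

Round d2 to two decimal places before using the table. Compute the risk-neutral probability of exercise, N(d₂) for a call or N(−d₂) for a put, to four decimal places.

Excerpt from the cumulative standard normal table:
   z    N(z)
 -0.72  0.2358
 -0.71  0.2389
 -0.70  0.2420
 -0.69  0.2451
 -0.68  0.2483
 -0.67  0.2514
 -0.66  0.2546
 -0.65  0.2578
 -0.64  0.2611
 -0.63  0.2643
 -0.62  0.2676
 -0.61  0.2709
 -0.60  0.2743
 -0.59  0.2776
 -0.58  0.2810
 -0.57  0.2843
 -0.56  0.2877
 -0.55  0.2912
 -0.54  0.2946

T = 0.5;  σ√T = 0.2616
d₁ = [ln(440/500) + (0.01 + ½·0.37²)·0.5] / (σ√T) = (-0.1278 + 0.0392) / 0.2616 = -0.3387 ≈ -0.34
d₂ = -0.3387 − 0.2616 = -0.6003 ≈ -0.60
Pr(exercise) under Q = N(d₂) = 0.2743

0.2743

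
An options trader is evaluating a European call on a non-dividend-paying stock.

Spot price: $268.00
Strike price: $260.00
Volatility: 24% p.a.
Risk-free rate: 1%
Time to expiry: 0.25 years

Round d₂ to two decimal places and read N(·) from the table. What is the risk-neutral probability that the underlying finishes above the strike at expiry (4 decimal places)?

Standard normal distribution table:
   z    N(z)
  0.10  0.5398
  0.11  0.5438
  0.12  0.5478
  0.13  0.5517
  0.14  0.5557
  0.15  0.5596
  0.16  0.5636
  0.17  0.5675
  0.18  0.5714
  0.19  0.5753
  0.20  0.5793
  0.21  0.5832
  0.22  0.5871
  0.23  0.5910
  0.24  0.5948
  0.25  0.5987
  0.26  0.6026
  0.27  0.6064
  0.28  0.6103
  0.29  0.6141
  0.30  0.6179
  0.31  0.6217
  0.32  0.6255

T = 0.25;  σ√T = 0.1200
d₁ = [ln(268/260) + (0.01 + ½·0.24²)·0.25] / (σ√T) = (0.0303 + 0.0097) / 0.1200 = 0.3334 which rounds to 0.33
d₂ = 0.3334 − 0.1200 = 0.2134 which rounds to 0.21
Risk-neutral Pr[S_T > K] = N(d₂) = N(0.21) = 0.5832

0.5832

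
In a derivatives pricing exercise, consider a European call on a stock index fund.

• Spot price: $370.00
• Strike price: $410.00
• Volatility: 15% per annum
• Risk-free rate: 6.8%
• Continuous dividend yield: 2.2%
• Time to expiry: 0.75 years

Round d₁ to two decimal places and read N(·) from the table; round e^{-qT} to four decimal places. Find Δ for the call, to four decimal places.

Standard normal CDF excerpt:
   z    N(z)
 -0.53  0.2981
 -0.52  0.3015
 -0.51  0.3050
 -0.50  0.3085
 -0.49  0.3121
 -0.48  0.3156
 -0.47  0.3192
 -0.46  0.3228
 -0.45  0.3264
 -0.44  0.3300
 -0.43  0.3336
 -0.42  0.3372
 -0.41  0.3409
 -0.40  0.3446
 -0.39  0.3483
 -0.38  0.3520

0.3175

σ√T = 0.15 × 0.8660 = 0.1299
d₁ = [ln(370/410) + (0.068 − 0.022 + 0.15²/2)·0.75] / 0.1299 = [-0.1027 + 0.0429] / 0.1299 = -0.4597 which rounds to -0.46
N(d₁) = N(-0.46) = 0.3228
Δ_call = e^(−qT)·N(d₁) = 0.9836·0.3228 = 0.3175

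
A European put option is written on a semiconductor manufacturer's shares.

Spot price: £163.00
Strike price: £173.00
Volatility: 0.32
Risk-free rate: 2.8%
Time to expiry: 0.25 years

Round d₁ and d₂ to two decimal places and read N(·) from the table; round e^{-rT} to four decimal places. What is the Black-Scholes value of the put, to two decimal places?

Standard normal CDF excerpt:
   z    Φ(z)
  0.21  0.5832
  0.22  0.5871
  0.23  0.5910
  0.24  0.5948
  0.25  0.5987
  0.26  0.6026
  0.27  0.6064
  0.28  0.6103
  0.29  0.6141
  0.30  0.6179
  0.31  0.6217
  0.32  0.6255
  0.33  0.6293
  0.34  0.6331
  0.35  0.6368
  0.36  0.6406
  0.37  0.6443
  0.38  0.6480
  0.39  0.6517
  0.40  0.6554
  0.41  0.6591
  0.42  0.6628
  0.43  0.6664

σ√T = 0.32 × 0.5000 = 0.1600
d₁ = [ln(163/173) + (0.028 + 0.32²/2)·0.25] / 0.1600 = [-0.0595 + 0.0198] / 0.1600 = -0.2484 ≈ -0.25
d₂ = d₁ − σ√T = -0.2484 − 0.1600 = -0.4084 ≈ -0.41
e^(−rT) = e^(−0.028·0.25) = 0.9930
P = 173·0.9930·N(0.41) − 163·N(0.25) = 173·0.9930·0.6591 − 163·0.5987 = 113.2261 − 97.5881 = 15.6380

£15.64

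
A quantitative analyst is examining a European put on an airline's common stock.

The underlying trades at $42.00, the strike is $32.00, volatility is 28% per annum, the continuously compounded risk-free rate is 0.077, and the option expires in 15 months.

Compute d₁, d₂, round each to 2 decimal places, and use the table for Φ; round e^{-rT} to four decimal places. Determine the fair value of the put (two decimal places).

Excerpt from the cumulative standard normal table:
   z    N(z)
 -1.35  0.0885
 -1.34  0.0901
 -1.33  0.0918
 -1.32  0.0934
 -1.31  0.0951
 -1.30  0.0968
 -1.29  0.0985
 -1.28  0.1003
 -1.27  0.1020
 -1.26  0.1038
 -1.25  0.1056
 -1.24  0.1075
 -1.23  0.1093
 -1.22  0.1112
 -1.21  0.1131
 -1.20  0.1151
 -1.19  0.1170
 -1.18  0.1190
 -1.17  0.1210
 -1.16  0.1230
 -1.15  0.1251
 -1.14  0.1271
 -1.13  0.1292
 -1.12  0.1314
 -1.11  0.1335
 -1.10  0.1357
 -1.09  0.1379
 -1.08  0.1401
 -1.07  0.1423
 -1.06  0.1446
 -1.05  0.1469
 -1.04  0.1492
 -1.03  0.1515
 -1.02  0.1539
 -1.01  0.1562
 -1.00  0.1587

σ√T = 0.28 × 1.1180 = 0.3130
d₁ = [ln(42/32) + (0.077 + 0.28²/2)·1.25] / 0.3130 = [0.2719 + 0.1452] / 0.3130 = 1.3326 ⇒ 1.33
d₂ = d₁ − σ√T = 1.3326 − 0.3130 = 1.0196 ⇒ 1.02
exp(−rT) = exp(−0.077·1.25) = 0.9082
N(−d₂) = N(-1.02) = 0.1539;  N(−d₁) = N(-1.33) = 0.0918
P = 32·0.9082·0.1539 − 42·0.0918 = 4.4727 − 3.8556 = 0.6171

$0.62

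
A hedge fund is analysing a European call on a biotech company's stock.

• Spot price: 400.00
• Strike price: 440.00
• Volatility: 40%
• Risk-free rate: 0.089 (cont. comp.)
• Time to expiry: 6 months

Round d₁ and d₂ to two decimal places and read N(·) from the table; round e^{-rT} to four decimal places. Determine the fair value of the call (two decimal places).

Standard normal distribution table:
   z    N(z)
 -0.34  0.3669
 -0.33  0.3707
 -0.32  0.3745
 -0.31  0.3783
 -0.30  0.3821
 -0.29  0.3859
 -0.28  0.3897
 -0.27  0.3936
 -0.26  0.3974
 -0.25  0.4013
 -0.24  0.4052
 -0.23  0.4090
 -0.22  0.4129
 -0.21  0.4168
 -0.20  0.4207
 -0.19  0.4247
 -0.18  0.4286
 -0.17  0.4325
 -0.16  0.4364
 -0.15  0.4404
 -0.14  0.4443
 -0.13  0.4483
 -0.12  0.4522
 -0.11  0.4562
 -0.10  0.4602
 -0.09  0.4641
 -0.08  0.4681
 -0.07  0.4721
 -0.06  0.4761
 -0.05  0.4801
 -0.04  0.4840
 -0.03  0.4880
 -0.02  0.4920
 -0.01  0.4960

35.99

σ√T = 0.4·√0.5 = 0.2828
d₁ = [ln(400/440) + (0.089 + 0.4²/2)·0.5] / 0.2828 = [-0.0953 + 0.0845] / 0.2828 = -0.0382 ⇒ -0.04
d₂ = d₁ − σ√T = -0.0382 − 0.2828 = -0.3211 ⇒ -0.32
exp(−rT) = exp(−0.089·0.5) = 0.9565
N(d₁) = N(-0.04) = 0.4840;  N(d₂) = N(-0.32) = 0.3745
C = 400·0.4840 − 440·0.9565·0.3745 = 193.6000 − 157.6121 = 35.9879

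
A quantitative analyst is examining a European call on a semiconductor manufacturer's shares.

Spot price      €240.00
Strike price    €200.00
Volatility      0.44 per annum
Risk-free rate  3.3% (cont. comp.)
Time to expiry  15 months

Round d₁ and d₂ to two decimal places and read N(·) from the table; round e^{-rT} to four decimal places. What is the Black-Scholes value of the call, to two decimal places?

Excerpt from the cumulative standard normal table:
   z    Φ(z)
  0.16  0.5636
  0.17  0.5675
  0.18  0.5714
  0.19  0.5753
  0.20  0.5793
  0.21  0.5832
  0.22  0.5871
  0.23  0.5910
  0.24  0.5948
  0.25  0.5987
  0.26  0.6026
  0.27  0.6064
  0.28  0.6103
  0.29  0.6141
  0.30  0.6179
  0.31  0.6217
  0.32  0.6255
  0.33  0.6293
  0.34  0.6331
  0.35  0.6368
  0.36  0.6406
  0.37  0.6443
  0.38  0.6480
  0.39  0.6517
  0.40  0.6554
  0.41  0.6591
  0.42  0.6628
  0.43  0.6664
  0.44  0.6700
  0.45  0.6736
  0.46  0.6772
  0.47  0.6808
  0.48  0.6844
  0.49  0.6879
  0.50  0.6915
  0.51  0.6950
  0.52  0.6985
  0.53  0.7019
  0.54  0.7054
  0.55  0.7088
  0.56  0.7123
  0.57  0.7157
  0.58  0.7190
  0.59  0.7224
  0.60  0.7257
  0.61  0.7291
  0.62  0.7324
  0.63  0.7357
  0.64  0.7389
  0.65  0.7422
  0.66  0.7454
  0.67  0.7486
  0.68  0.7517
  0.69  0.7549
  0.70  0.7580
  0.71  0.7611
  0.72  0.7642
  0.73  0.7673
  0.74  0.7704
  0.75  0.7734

€69.99

σ√T = 0.44 × 1.1180 = 0.4919
d₁ = [ln(240/200) + (0.033 + 0.44²/2)·1.25] / 0.4919 = [0.1823 + 0.1623] / 0.4919 = 0.7004 → 0.70
d₂ = d₁ − σ√T = 0.7004 − 0.4919 = 0.2085 → 0.21
exp(−rT) = exp(−0.033·1.25) = 0.9596
C = 240·N(0.70) − 200·0.9596·N(0.21) = 240·0.7580 − 200·0.9596·0.5832 = 181.9200 − 111.9277 = 69.9923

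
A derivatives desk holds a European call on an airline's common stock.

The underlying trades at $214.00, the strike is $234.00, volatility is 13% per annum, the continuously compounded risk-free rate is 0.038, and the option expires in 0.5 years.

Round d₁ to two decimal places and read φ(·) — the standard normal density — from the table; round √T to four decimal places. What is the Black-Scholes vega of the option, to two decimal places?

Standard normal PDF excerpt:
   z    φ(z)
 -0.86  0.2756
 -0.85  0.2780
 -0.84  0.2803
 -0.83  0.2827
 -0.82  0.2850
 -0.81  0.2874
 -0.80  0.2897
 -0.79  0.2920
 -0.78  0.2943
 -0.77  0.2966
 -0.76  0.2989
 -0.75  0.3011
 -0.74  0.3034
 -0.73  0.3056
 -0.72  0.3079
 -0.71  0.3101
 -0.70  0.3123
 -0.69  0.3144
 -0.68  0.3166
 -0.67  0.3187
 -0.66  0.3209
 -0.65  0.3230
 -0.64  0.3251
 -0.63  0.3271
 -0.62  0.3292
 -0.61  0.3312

σ√T = 0.13·√0.5 = 0.0919
ln(S/K) + (r + σ²/2)T = ln(214/234) + (0.038 + 0.13²/2)·0.5 = -0.0893 + 0.0232 = -0.0661
d₁ = -0.0661 / 0.0919 = -0.7193 which rounds to -0.72
√T = √0.5 = 0.7071
φ(d₁) = φ(-0.72) = 0.3079
vega = S·φ(d₁)·√T = 214·0.3079·0.7071 = 46.5912
(Vega is the same for a European call and put with the same parameters.)

46.59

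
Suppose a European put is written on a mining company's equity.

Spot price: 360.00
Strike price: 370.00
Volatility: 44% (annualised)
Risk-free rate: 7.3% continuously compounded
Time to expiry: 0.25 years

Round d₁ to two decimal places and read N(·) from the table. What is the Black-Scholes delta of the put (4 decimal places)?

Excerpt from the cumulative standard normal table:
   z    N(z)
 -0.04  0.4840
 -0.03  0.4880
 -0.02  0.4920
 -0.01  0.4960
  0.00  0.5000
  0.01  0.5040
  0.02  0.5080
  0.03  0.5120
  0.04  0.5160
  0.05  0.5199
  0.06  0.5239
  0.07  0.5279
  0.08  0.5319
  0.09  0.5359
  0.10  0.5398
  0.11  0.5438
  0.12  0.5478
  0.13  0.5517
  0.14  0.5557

T = 0.25;  σ√T = 0.2200
d₁ = [ln(360/370) + (0.073 + 0.44²/2)·0.25] / 0.2200 = [-0.0274 + 0.0425] / 0.2200 = 0.0684 ⇒ 0.07
N(d₁) = N(0.07) = 0.5279
Δ_put = N(d₁) − 1 = 0.5279 − 1 = -0.4721

-0.4721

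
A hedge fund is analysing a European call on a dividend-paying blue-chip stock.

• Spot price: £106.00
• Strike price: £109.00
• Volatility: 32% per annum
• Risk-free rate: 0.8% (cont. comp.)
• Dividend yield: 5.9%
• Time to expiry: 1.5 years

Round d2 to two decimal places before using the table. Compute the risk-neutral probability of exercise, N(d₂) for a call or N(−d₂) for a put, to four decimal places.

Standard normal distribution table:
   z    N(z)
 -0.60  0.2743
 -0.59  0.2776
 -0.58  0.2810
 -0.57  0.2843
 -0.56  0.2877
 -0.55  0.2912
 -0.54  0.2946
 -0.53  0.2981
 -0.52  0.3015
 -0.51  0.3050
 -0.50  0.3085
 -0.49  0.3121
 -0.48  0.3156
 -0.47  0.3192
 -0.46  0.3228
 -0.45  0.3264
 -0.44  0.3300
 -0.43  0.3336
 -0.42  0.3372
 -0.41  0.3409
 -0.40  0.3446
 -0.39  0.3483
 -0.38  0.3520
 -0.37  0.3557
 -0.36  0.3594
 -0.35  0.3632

T = 1.5;  σ√T = 0.3919
d₁ = [ln(106/109) + (0.008 − 0.059 + 0.32²/2)·1.5] / 0.3919 = [-0.0279 + 0.0003] / 0.3919 = -0.0704 which rounds to -0.07
d₂ = d₁ − σ√T = -0.0704 − 0.3919 = -0.4624 which rounds to -0.46
Pr(exercise) under Q = N(d₂) = 0.3228

0.3228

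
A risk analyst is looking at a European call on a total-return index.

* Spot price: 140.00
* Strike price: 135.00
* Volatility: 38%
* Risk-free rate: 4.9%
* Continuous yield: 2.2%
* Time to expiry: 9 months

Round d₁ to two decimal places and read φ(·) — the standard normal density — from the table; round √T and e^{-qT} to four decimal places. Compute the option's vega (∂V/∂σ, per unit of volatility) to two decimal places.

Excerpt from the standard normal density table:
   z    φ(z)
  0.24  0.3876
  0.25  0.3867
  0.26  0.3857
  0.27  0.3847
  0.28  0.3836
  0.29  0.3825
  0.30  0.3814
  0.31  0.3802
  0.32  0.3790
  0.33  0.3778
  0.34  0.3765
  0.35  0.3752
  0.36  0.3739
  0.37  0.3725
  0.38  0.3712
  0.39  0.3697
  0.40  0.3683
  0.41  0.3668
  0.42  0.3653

σ√T = 0.38 × 0.8660 = 0.3291
d₁ = [ln(140/135) + (0.049 − 0.022 + 0.38²/2)·0.75] / 0.3291 = [0.0364 + 0.0744] / 0.3291 = 0.3366 ⇒ 0.34
√T = √0.75 = 0.8660
φ(d₁) = φ(0.34) = 0.3765
exp(−qT) = exp(−0.022·0.75) = 0.9836
vega = S·exp(−qT)·φ(d₁)·√T = 140·0.9836·0.3765·0.8660 = 44.8983

44.90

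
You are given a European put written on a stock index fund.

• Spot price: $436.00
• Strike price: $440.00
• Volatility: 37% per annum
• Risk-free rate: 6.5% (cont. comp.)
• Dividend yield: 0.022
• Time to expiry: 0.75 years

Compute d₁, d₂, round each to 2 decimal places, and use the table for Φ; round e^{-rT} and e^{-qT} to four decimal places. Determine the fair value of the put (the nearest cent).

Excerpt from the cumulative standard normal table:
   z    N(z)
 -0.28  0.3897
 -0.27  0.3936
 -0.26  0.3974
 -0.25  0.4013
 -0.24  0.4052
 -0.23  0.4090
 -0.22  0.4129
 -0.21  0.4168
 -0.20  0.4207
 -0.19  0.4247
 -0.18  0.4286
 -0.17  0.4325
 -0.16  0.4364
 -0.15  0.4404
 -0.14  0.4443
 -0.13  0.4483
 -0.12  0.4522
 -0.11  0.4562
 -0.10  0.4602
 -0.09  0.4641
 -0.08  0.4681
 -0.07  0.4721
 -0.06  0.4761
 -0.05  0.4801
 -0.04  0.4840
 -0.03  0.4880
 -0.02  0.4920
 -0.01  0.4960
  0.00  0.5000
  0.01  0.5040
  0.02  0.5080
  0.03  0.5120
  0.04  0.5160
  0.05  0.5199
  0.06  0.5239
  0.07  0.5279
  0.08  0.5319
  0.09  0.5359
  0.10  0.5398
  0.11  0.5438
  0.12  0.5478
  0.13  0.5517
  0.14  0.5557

$49.17

σ√T = 0.37·√0.75 = 0.3204
d₁ = [ln(436/440) + (0.065 − 0.022 + 0.37²/2)·0.75] / 0.3204 = [-0.0091 + 0.0836] / 0.3204 = 0.2324 which rounds to 0.23
d₂ = d₁ − σ√T = 0.2324 − 0.3204 = -0.0881 which rounds to -0.09
e^(−qT) = e^(−0.022·0.75) = 0.9836;  e^(−rT) = e^(−0.065·0.75) = 0.9524
P = 440·0.9524·N(0.09) − 436·0.9836·N(-0.23) = 440·0.9524·0.5359 − 436·0.9836·0.4090 = 224.5721 − 175.3995 = 49.1726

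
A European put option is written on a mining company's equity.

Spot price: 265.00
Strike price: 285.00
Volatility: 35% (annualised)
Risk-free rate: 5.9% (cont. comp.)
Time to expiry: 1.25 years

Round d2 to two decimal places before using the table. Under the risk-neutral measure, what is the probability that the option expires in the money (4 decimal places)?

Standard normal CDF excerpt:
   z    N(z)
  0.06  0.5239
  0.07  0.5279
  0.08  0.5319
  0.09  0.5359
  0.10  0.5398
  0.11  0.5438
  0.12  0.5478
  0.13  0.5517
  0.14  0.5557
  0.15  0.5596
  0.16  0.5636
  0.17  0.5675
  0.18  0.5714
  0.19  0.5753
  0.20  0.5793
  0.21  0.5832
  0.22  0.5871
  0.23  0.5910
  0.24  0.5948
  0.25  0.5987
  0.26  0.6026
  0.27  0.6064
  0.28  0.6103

0.5753

T = 1.25;  σ√T = 0.3913
d₁ = [ln(265/285) + (0.059 + 0.35²/2)·1.25] / 0.3913 = [-0.0728 + 0.1503] / 0.3913 = 0.1982 → 0.20
d₂ = d₁ − σ√T = 0.1982 − 0.3913 = -0.1931 → -0.19
Pr(exercise) under Q = N(−d₂) = N(0.19) = 0.5753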